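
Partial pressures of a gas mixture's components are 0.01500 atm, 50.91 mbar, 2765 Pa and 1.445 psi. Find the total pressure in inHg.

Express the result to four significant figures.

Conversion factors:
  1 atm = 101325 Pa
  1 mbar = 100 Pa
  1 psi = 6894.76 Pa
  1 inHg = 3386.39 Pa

5.711 inHg

0.01500 atm × 101325 → 1519.88 Pa
50.91 mbar × 100 → 5091 Pa
2765 Pa (already Pa)
1.445 psi × 6894.76 → 9962.93 Pa
Sum: 1519.88 + 5091 + 2765 + 9962.93 = 19338.8 Pa
In inHg: 19338.8 / 3386.39 = 5.71074 inHg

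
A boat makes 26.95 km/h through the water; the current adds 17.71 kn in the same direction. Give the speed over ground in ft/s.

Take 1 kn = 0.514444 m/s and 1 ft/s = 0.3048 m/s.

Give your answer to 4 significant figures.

26.95 km/h × (1/3.6) = 7.48611 m/s
17.71 kn × 0.514444 = 9.1108 m/s
Sum: 7.48611 + 9.1108 = 16.5969 m/s
In ft/s: 16.5969 / 0.3048 = 54.4518 ft/s

54.45 ft/s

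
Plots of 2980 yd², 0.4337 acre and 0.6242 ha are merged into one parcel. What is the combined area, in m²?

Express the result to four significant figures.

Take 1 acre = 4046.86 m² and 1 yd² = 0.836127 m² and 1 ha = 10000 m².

1.049×10⁴ m²

2980 yd² × 0.836127 = 2491.66 m²
0.4337 acre × 4046.86 = 1755.12 m²
0.6242 ha × 10000 = 6242 m²
Sum: 2491.66 + 1755.12 + 6242 = 10488.8 m²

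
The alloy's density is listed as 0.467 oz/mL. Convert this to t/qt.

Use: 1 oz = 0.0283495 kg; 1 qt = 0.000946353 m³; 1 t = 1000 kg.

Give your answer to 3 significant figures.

0.0125 t/qt

0.467 oz/mL × 0.0283495 kg/oz ÷ 10⁻⁶ m³/mL = 13239.2 kg/m³
13239.2 kg/m³ ÷ 1000 kg/t × 0.000946353 m³/qt = 0.012529 t/qt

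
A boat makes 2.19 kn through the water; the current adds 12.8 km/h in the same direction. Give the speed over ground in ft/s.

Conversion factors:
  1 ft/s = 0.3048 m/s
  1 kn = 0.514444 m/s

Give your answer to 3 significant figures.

15.4 ft/s

2.19 kn × 0.514444 → 1.12663 m/s
12.8 km/h × (1/3.6) → 3.55556 m/s
Combined: 1.12663 + 3.55556 = 4.68219 m/s
In ft/s: 4.68219 / 0.3048 = 15.3615 ft/s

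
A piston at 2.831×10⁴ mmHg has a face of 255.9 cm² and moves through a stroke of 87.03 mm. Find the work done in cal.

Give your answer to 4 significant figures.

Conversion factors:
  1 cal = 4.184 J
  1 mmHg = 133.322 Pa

2.831×10⁴ mmHg → 3.77435×10⁶ Pa
255.9 cm² → 0.02559 m²
F = P × A = 3.77435×10⁶ × 0.02559 = 96585.6 N
87.03 mm → 0.08703 m
W = F × d = 96585.6 × 0.08703 = 8405.84 J
In cal: 8405.84 / 4.184 = 2009.04 cal

2009 cal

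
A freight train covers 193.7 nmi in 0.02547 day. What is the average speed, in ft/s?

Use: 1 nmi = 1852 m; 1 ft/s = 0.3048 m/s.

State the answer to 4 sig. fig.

193.7 nmi × 1852 → 358732 m
0.02547 day × 86400 → 2200.61 s
v = d / t = 358732 m / 2200.61 s = 163.015 m/s
163.015 m/s ÷ (0.3048 m/s/ft/s) = 534.826 ft/s

534.8 ft/s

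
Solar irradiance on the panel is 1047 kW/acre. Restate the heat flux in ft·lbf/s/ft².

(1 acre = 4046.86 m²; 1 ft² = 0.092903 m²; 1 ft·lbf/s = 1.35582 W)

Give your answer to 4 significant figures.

17.73 ft·lbf/s/ft²

1047 kW/acre × 1000 W/kW ÷ 4046.86 m²/acre = 258.719 W/m²
258.719 W/m² ÷ 1.35582 W/ft·lbf/s × 0.092903 m²/ft² = 17.7278 ft·lbf/s/ft²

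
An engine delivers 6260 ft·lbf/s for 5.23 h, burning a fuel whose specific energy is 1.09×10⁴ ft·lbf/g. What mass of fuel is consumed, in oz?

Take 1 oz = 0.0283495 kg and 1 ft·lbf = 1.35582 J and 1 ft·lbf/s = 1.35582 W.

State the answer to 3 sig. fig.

6260 ft·lbf/s → 8487.43 W
5.23 h → 18828 s
E = P × t = 8487.43 × 18828 = 1.59801×10⁸ J
1.09×10⁴ ft·lbf/g → 1.47784×10⁷ J/kg
m = E / e_s = 1.59801×10⁸ / 1.47784×10⁷ = 10.8131 kg
In oz: 10.8131 / 0.0283495 = 381.421 oz

381 oz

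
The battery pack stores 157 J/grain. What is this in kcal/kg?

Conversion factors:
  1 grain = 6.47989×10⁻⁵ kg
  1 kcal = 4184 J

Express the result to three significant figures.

579 kcal/kg

157 J/grain ÷ 6.47989×10⁻⁵ kg/grain = 2.42288×10⁶ J/kg
2.42288×10⁶ J/kg ÷ 4184 J/kcal = 579.082 kcal/kg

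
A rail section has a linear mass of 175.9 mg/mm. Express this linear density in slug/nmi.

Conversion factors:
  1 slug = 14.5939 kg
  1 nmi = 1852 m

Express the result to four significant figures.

22.32 slug/nmi

175.9 mg/mm × 10⁻⁶ kg/mg ÷ 0.001 m/mm = 0.1759 kg/m
0.1759 kg/m ÷ 14.5939 kg/slug × 1852 m/nmi = 22.3221 slug/nmi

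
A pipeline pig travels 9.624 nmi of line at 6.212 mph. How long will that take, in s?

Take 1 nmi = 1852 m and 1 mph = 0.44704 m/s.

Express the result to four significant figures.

6418 s

9.624 nmi × 1852 = 17823.6 m
6.212 mph × 0.44704 = 2.77701 m/s
t = d / v = 17823.6 m / 2.77701 m/s = 6418.27 s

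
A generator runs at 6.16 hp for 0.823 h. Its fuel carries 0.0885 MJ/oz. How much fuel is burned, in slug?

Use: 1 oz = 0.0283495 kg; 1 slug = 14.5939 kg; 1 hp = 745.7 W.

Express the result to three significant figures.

0.299 slug

6.16 hp → 4593.51 W
0.823 h → 2962.8 s
E = P × t = 4593.51 × 2962.8 = 1.36097×10⁷ J
0.0885 MJ/oz → 3.12175×10⁶ J/kg
m = E / e_s = 1.36097×10⁷ / 3.12175×10⁶ = 4.35964 kg
In slug: 4.35964 / 14.5939 = 0.29873 slug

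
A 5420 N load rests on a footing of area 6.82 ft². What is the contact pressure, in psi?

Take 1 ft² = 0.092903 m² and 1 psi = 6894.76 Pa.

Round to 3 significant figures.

1.24 psi

6.82 ft² × 0.092903 → 0.633598 m²
P = F / A = 5420 N / 0.633598 m² = 8554.32 Pa
8554.32 Pa ÷ (6894.76 Pa/psi) = 1.2407 psi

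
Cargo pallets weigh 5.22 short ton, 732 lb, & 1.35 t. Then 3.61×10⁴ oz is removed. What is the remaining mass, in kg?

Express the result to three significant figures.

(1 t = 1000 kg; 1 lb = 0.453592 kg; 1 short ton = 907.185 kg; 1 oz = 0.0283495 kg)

5.22 short ton × 907.185 = 4735.51 kg
732 lb × 0.453592 = 332.029 kg
1.35 t × 1000 = 1350 kg
3.61×10⁴ oz × 0.0283495 = 1023.42 kg
Sum: 4735.51 + 332.029 + 1350 − 1023.42 = 5394.12 kg

5390 kg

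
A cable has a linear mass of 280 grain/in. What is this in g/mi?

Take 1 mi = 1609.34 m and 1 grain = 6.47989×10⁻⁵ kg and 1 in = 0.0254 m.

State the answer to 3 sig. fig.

280 grain/in × 6.47989×10⁻⁵ kg/grain ÷ 0.0254 m/in = 0.714319 kg/m
0.714319 kg/m ÷ 0.001 kg/g × 1609.34 m/mi = 1.14958×10⁶ g/mi

1.15×10⁶ g/mi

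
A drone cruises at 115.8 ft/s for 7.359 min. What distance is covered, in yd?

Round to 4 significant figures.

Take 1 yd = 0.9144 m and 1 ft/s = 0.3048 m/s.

115.8 ft/s × 0.3048 = 35.2958 m/s
7.359 min × 60 = 441.54 s
d = v × t = 35.2958 m/s × 441.54 s = 15584.5 m
15584.5 m ÷ (0.9144 m/yd) = 17043.4 yd

1.704×10⁴ yd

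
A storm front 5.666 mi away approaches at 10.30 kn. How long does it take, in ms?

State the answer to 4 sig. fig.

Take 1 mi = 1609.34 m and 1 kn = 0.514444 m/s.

1.721×10⁶ ms

5.666 mi × 1609.34 = 9118.52 m
10.30 kn × 0.514444 = 5.29877 m/s
t = d / v = 9118.52 m / 5.29877 m/s = 1720.87 s
1720.87 s ÷ (0.001 s/ms) = 1.72087×10⁶ ms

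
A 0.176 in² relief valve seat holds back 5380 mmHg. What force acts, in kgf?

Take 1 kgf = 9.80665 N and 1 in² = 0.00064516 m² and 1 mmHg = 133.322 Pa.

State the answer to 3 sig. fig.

5380 mmHg × 133.322 = 717272 Pa
0.176 in² × 0.00064516 = 1.13548×10⁻⁴ m²
F = P × A = 717272 Pa × 1.13548×10⁻⁴ m² = 81.4448 N
81.4448 N ÷ (9.80665 N/kgf) = 8.30506 kgf

8.31 kgf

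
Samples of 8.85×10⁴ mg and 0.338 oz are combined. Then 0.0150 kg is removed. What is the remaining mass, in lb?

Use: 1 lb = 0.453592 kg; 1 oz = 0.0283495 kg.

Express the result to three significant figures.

0.183 lb

8.85×10⁴ mg × 10⁻⁶ = 0.0885 kg
0.338 oz × 0.0283495 = 0.00958213 kg
0.0150 kg (already kg)
Result: 0.0885 + 0.00958213 − 0.015 = 0.0830821 kg
In lb: 0.0830821 / 0.453592 = 0.183165 lb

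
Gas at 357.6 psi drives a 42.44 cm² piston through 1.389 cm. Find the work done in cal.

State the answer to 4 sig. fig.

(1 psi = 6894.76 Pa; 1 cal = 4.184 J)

34.74 cal

357.6 psi → 2.46557×10⁶ Pa
42.44 cm² → 0.004244 m²
F = P × A = 2.46557×10⁶ × 0.004244 = 10463.9 N
1.389 cm → 0.01389 m
W = F × d = 10463.9 × 0.01389 = 145.344 J
In cal: 145.344 / 4.184 = 34.738 cal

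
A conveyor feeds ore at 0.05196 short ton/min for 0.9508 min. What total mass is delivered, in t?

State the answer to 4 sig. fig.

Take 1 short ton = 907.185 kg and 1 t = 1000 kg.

0.04482 t

0.05196 short ton/min → 0.785622 kg/s
0.9508 min → 57.048 s
m = ṁ × t = 0.785622 × 57.048 = 44.8182 kg
In t: 44.8182 / 1000 = 0.0448182 t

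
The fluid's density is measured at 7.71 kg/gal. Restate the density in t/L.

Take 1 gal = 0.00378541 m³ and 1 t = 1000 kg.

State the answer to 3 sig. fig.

0.00204 t/L

7.71 kg/gal ÷ 0.00378541 m³/gal = 2036.77 kg/m³
2036.77 kg/m³ ÷ 1000 kg/t × 0.001 m³/L = 0.00203677 t/L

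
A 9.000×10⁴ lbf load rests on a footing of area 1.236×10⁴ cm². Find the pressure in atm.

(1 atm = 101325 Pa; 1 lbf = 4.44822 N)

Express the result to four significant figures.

3.197 atm

9.000×10⁴ lbf × 4.44822 → 400340 N
1.236×10⁴ cm² × 0.0001 → 1.236 m²
P = F / A = 400340 N / 1.236 m² = 323900 Pa
323900 Pa ÷ (101325 Pa/atm) = 3.19664 atm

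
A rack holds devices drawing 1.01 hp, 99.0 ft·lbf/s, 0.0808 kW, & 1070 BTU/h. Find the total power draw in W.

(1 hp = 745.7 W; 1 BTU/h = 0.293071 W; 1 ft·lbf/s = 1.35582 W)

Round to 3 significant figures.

1280 W

1.01 hp × 745.7 = 753.157 W
99.0 ft·lbf/s × 1.35582 = 134.226 W
0.0808 kW × 1000 = 80.8 W
1070 BTU/h × 0.293071 = 313.586 W
Sum: 753.157 + 134.226 + 80.8 + 313.586 = 1281.77 W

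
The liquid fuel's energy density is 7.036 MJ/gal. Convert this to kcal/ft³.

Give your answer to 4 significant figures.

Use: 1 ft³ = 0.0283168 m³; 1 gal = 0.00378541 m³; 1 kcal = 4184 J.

7.036 MJ/gal × 1000000 J/MJ ÷ 0.00378541 m³/gal = 1.85872×10⁹ J/m³
1.85872×10⁹ J/m³ ÷ 4184 J/kcal × 0.0283168 m³/ft³ = 12579.6 kcal/ft³

1.258×10⁴ kcal/ft³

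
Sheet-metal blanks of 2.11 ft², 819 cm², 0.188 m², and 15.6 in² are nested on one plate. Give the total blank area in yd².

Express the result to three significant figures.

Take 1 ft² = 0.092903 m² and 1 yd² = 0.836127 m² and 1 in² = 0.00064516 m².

0.569 yd²

2.11 ft² × 0.092903 = 0.196025 m²
819 cm² × 0.0001 = 0.0819 m²
0.188 m² (already m²)
15.6 in² × 0.00064516 = 0.0100645 m²
Sum: 0.196025 + 0.0819 + 0.188 + 0.0100645 = 0.47599 m²
In yd²: 0.47599 / 0.836127 = 0.56928 yd²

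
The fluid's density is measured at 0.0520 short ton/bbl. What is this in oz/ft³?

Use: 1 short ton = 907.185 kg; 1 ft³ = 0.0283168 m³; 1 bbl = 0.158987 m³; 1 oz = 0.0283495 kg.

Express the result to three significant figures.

0.0520 short ton/bbl × 907.185 kg/short ton ÷ 0.158987 m³/bbl = 296.714 kg/m³
296.714 kg/m³ ÷ 0.0283495 kg/oz × 0.0283168 m³/ft³ = 296.372 oz/ft³

296 oz/ft³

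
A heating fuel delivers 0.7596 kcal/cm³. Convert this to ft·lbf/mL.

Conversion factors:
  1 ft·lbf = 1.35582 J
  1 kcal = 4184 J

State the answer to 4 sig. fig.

2344 ft·lbf/mL

0.7596 kcal/cm³ × 4184 J/kcal ÷ 10⁻⁶ m³/cm³ = 3.17817×10⁹ J/m³
3.17817×10⁹ J/m³ ÷ 1.35582 J/ft·lbf × 10⁻⁶ m³/mL = 2344.09 ft·lbf/mL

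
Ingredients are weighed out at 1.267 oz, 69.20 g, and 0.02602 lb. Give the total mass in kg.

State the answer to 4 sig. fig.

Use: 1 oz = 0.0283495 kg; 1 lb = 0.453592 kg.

0.1169 kg

1.267 oz × 0.0283495 = 0.0359188 kg
69.20 g × 0.001 = 0.0692 kg
0.02602 lb × 0.453592 = 0.0118025 kg
Sum: 0.0359188 + 0.0692 + 0.0118025 = 0.116921 kg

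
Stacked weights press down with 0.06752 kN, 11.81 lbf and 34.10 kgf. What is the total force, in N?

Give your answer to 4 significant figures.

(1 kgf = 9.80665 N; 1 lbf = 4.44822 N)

454.5 N

0.06752 kN × 1000 → 67.52 N
11.81 lbf × 4.44822 → 52.5335 N
34.10 kgf × 9.80665 → 334.407 N
Sum: 67.52 + 52.5335 + 334.407 = 454.46 N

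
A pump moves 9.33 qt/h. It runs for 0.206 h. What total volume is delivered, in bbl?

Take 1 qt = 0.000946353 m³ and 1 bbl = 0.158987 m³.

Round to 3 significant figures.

0.0114 bbl

9.33 qt/h → 2.45263×10⁻⁶ m³/s
0.206 h → 741.6 s
V = Q × t = 2.45263×10⁻⁶ × 741.6 = 0.00181887 m³
In bbl: 0.00181887 / 0.158987 = 0.0114404 bbl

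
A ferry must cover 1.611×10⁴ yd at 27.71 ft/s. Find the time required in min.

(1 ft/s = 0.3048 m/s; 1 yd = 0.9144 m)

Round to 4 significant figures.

29.07 min

1.611×10⁴ yd × 0.9144 = 14731 m
27.71 ft/s × 0.3048 = 8.44601 m/s
t = d / v = 14731 m / 8.44601 m/s = 1744.14 s
1744.14 s ÷ (60 s/min) = 29.069 min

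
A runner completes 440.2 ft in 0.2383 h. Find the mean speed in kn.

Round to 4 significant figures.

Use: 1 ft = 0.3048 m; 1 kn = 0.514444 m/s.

0.3040 kn

440.2 ft × 0.3048 → 134.173 m
0.2383 h × 3600 → 857.88 s
v = d / t = 134.173 m / 857.88 s = 0.156401 m/s
0.156401 m/s ÷ (0.514444 m/s/kn) = 0.304019 kn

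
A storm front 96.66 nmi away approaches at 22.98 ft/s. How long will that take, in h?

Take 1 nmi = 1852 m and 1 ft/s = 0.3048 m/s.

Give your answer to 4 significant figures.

7.099 h

96.66 nmi × 1852 = 179014 m
22.98 ft/s × 0.3048 = 7.0043 m/s
t = d / v = 179014 m / 7.0043 m/s = 25557.7 s
25557.7 s ÷ (3600 s/h) = 7.09936 h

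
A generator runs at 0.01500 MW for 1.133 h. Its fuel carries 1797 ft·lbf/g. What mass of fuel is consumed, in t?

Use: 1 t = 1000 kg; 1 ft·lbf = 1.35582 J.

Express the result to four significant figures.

0.02511 t

0.01500 MW → 15000 W
1.133 h → 4078.8 s
E = P × t = 15000 × 4078.8 = 6.1182×10⁷ J
1797 ft·lbf/g → 2.43641×10⁶ J/kg
m = E / e_s = 6.1182×10⁷ / 2.43641×10⁶ = 25.1115 kg
In t: 25.1115 / 1000 = 0.0251115 t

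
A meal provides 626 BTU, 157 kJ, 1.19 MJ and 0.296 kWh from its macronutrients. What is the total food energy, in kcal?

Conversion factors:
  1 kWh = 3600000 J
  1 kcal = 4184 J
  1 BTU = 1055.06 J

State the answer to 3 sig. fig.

626 BTU × 1055.06 = 660468 J
157 kJ × 1000 = 157000 J
1.19 MJ × 1000000 = 1.19×10⁶ J
0.296 kWh × 3600000 = 1.0656×10⁶ J
Sum: 660468 + 157000 + 1.19×10⁶ + 1.0656×10⁶ = 3.07307×10⁶ J
In kcal: 3.07307×10⁶ / 4184 = 734.481 kcal

734 kcal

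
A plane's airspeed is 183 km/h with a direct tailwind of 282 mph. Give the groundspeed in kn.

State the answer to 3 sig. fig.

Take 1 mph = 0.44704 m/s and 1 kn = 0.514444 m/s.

344 kn

183 km/h × (1/3.6) = 50.8333 m/s
282 mph × 0.44704 = 126.065 m/s
Sum: 50.8333 + 126.065 = 176.898 m/s
In kn: 176.898 / 0.514444 = 343.863 kn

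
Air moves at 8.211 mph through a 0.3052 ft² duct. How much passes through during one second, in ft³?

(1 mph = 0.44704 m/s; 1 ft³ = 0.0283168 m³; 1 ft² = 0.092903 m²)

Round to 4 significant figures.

3.675 ft³

8.211 mph × 0.44704 = 3.67065 m/s
0.3052 ft² × 0.092903 = 0.028354 m²
V = v × A × t = 3.67065 m/s × 0.028354 m² × 1 s = 0.104078 m³
0.104078 m³ ÷ (0.0283168 m³/ft³) = 3.67549 ft³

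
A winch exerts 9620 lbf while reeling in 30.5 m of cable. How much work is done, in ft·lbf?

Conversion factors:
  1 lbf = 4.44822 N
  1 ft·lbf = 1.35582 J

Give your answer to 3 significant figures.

9.63×10⁵ ft·lbf

9620 lbf × 4.44822 = 42791.9 N
W = F × d = 42791.9 N × 30.5 m = 1.30515×10⁶ J
1.30515×10⁶ J ÷ (1.35582 J/ft·lbf) = 962628 ft·lbf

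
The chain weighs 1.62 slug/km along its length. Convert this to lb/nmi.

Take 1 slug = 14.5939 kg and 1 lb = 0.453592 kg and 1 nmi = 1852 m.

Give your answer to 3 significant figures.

1.62 slug/km × 14.5939 kg/slug ÷ 1000 m/km = 0.0236421 kg/m
0.0236421 kg/m ÷ 0.453592 kg/lb × 1852 m/nmi = 96.5299 lb/nmi

96.5 lb/nmi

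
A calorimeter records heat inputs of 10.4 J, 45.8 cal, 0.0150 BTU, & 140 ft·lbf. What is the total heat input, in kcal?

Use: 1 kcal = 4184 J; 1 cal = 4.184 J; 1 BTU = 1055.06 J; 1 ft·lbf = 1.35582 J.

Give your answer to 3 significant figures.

10.4 J (already J)
45.8 cal × 4.184 = 191.627 J
0.0150 BTU × 1055.06 = 15.8259 J
140 ft·lbf × 1.35582 = 189.815 J
Total: 10.4 + 191.627 + 15.8259 + 189.815 = 407.668 J
In kcal: 407.668 / 4184 = 0.097435 kcal

0.0974 kcal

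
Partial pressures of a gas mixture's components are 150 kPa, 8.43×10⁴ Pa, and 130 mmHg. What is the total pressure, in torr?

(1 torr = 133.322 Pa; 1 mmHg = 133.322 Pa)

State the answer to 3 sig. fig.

1890 torr

150 kPa × 1000 = 150000 Pa
8.43×10⁴ Pa (already Pa)
130 mmHg × 133.322 = 17331.9 Pa
Sum: 150000 + 84300 + 17331.9 = 251632 Pa
In torr: 251632 / 133.322 = 1887.4 torr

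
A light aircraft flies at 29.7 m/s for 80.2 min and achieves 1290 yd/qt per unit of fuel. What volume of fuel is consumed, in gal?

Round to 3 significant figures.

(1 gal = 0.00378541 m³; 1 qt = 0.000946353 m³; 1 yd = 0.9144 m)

30.3 gal

80.2 min → 4812 s
d = v × t = 29.7 × 4812 = 142916 m
1290 yd/qt → 1.24644×10⁶ m/m³
V = d / (distance per unit fuel) = 142916 / 1.24644×10⁶ = 0.114659 m³
In gal: 0.114659 / 0.00378541 = 30.2897 gal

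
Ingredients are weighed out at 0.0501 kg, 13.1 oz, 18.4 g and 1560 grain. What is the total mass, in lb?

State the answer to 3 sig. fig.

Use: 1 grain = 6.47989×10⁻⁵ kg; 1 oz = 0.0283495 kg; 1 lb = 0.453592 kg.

0.0501 kg (already kg)
13.1 oz × 0.0283495 = 0.371378 kg
18.4 g × 0.001 = 0.0184 kg
1560 grain × 6.47989×10⁻⁵ = 0.101086 kg
Sum: 0.0501 + 0.371378 + 0.0184 + 0.101086 = 0.540964 kg
In lb: 0.540964 / 0.453592 = 1.19262 lb

1.19 lb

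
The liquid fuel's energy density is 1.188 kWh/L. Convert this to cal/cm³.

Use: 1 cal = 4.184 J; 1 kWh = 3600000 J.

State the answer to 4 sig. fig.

1022 cal/cm³

1.188 kWh/L × 3600000 J/kWh ÷ 0.001 m³/L = 4.2768×10⁹ J/m³
4.2768×10⁹ J/m³ ÷ 4.184 J/cal × 10⁻⁶ m³/cm³ = 1022.18 cal/cm³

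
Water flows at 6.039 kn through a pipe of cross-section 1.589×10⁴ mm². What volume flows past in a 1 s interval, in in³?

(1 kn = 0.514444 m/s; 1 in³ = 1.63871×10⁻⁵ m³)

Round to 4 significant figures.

3012 in³

6.039 kn × 0.514444 = 3.10673 m/s
1.589×10⁴ mm² × 10⁻⁶ = 0.01589 m²
V = v × A × t = 3.10673 m/s × 0.01589 m² × 1 s = 0.0493659 m³
0.0493659 m³ ÷ (1.63871×10⁻⁵ m³/in³) = 3012.49 in³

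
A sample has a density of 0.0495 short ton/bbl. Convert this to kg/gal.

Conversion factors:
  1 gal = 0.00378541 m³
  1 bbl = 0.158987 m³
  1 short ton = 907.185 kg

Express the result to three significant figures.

0.0495 short ton/bbl × 907.185 kg/short ton ÷ 0.158987 m³/bbl = 282.449 kg/m³
282.449 kg/m³ × 0.00378541 m³/gal = 1.06919 kg/gal

1.07 kg/gal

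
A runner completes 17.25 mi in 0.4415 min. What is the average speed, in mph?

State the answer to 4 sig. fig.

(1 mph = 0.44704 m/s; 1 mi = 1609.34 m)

17.25 mi × 1609.34 = 27761.1 m
0.4415 min × 60 = 26.49 s
v = d / t = 27761.1 m / 26.49 s = 1047.98 m/s
1047.98 m/s ÷ (0.44704 m/s/mph) = 2344.26 mph

2344 mph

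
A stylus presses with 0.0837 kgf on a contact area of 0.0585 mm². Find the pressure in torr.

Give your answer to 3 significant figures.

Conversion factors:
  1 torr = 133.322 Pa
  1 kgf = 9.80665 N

0.0837 kgf × 9.80665 = 0.820817 N
0.0585 mm² × 10⁻⁶ = 5.85×10⁻⁸ m²
P = F / A = 0.820817 N / 5.85×10⁻⁸ m² = 1.40311×10⁷ Pa
1.40311×10⁷ Pa ÷ (133.322 Pa/torr) = 105242 torr

1.05×10⁵ torr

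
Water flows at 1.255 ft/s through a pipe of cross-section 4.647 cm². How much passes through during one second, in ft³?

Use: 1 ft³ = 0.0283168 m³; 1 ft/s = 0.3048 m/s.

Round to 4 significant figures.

1.255 ft/s × 0.3048 → 0.382524 m/s
4.647 cm² × 0.0001 → 4.647×10⁻⁴ m²
V = v × A × t = 0.382524 m/s × 4.647×10⁻⁴ m² × 1 s = 1.77759×10⁻⁴ m³
1.77759×10⁻⁴ m³ ÷ (0.0283168 m³/ft³) = 0.00627751 ft³

0.006278 ft³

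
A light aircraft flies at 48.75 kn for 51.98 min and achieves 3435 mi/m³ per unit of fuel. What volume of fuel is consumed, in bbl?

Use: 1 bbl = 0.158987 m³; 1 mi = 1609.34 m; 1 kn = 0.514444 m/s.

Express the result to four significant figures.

0.08899 bbl

48.75 kn → 25.0791 m/s
51.98 min → 3118.8 s
d = v × t = 25.0791 × 3118.8 = 78216.7 m
3435 mi/m³ → 5.52808×10⁶ m/m³
V = d / (distance per unit fuel) = 78216.7 / 5.52808×10⁶ = 0.014149 m³
In bbl: 0.014149 / 0.158987 = 0.0889947 bbl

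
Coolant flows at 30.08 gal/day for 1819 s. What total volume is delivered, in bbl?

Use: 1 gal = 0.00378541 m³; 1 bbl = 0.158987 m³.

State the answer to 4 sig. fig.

30.08 gal/day → 1.31788×10⁻⁶ m³/s
V = Q × t = 1.31788×10⁻⁶ × 1819 = 0.00239722 m³
In bbl: 0.00239722 / 0.158987 = 0.0150781 bbl

0.01508 bbl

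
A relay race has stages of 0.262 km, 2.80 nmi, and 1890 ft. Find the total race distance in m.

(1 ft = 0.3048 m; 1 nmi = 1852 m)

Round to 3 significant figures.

6020 m

0.262 km × 1000 → 262 m
2.80 nmi × 1852 → 5185.6 m
1890 ft × 0.3048 → 576.072 m
Combined: 262 + 5185.6 + 576.072 = 6023.67 m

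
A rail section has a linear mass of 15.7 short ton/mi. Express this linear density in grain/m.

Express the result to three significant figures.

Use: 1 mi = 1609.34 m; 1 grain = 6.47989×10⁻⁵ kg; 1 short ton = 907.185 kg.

1.37×10⁵ grain/m

15.7 short ton/mi × 907.185 kg/short ton ÷ 1609.34 m/mi = 8.85009 kg/m
8.85009 kg/m ÷ 6.47989×10⁻⁵ kg/grain = 136578 grain/m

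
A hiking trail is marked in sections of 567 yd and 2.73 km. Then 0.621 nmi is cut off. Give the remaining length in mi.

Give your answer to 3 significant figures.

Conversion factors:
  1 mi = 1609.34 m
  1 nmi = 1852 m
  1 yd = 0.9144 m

567 yd × 0.9144 = 518.465 m
2.73 km × 1000 = 2730 m
0.621 nmi × 1852 = 1150.09 m
Result: 518.465 + 2730 − 1150.09 = 2098.38 m
In mi: 2098.38 / 1609.34 = 1.30388 mi

1.30 mi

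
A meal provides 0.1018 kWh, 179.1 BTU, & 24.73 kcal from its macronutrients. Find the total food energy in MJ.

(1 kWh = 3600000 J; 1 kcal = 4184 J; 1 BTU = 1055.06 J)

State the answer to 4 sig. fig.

0.6589 MJ

0.1018 kWh × 3600000 = 366480 J
179.1 BTU × 1055.06 = 188961 J
24.73 kcal × 4184 = 103470 J
Total: 366480 + 188961 + 103470 = 658911 J
In MJ: 658911 / 1000000 = 0.658911 MJ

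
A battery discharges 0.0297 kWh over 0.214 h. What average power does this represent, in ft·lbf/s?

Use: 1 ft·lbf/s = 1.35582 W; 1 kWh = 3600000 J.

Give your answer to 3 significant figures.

0.0297 kWh × 3600000 = 106920 J
0.214 h × 3600 = 770.4 s
P = E / t = 106920 J / 770.4 s = 138.785 W
138.785 W ÷ (1.35582 W/ft·lbf/s) = 102.362 ft·lbf/s

102 ft·lbf/s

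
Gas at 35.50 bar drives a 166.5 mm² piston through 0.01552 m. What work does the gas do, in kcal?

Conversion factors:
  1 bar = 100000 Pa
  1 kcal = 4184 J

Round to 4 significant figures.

0.002193 kcal

35.50 bar → 3.55×10⁶ Pa
166.5 mm² → 1.665×10⁻⁴ m²
F = P × A = 3.55×10⁶ × 1.665×10⁻⁴ = 591.075 N
W = F × d = 591.075 × 0.01552 = 9.17348 J
In kcal: 9.17348 / 4184 = 0.00219251 kcal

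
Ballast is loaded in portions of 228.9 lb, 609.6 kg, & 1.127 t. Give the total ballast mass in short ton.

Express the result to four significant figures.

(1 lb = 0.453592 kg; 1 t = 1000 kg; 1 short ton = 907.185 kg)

228.9 lb × 0.453592 → 103.827 kg
609.6 kg (already kg)
1.127 t × 1000 → 1127 kg
Sum: 103.827 + 609.6 + 1127 = 1840.43 kg
In short ton: 1840.43 / 907.185 = 2.02873 short ton

2.029 short ton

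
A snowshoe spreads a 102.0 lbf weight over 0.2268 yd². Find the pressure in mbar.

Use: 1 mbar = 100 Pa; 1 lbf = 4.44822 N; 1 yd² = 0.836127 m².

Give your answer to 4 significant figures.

102.0 lbf × 4.44822 → 453.718 N
0.2268 yd² × 0.836127 → 0.189634 m²
P = F / A = 453.718 N / 0.189634 m² = 2392.6 Pa
2392.6 Pa ÷ (100 Pa/mbar) = 23.926 mbar

23.93 mbar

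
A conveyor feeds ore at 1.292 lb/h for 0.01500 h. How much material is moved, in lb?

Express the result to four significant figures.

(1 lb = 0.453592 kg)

0.01938 lb

1.292 lb/h → 1.62789×10⁻⁴ kg/s
0.01500 h → 54 s
m = ṁ × t = 1.62789×10⁻⁴ × 54 = 0.00879061 kg
In lb: 0.00879061 / 0.453592 = 0.01938 lb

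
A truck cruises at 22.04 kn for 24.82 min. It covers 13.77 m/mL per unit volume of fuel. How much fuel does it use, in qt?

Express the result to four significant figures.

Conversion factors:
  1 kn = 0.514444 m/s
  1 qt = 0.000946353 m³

1.296 qt

22.04 kn → 11.3383 m/s
24.82 min → 1489.2 s
d = v × t = 11.3383 × 1489.2 = 16885 m
13.77 m/mL → 1.377×10⁷ m/m³
V = d / (distance per unit fuel) = 16885 / 1.377×10⁷ = 0.00122622 m³
In qt: 0.00122622 / 0.000946353 = 1.29573 qt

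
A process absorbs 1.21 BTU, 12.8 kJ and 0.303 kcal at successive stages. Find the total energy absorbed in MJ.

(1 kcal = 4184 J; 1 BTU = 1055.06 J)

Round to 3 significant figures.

1.21 BTU × 1055.06 = 1276.62 J
12.8 kJ × 1000 = 12800 J
0.303 kcal × 4184 = 1267.75 J
Sum: 1276.62 + 12800 + 1267.75 = 15344.4 J
In MJ: 15344.4 / 1000000 = 0.0153444 MJ

0.0153 MJ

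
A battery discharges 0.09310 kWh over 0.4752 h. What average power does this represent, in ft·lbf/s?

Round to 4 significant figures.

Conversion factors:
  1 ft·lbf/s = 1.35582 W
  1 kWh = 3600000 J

0.09310 kWh × 3600000 = 335160 J
0.4752 h × 3600 = 1710.72 s
P = E / t = 335160 J / 1710.72 s = 195.918 W
195.918 W ÷ (1.35582 W/ft·lbf/s) = 144.501 ft·lbf/s

144.5 ft·lbf/s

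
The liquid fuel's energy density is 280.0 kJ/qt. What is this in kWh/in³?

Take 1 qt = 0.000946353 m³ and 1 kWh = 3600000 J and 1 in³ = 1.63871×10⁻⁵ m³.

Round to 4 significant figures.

280.0 kJ/qt × 1000 J/kJ ÷ 0.000946353 m³/qt = 2.95873×10⁸ J/m³
2.95873×10⁸ J/m³ ÷ 3600000 J/kWh × 1.63871×10⁻⁵ m³/in³ = 0.00134681 kWh/in³

0.001347 kWh/in³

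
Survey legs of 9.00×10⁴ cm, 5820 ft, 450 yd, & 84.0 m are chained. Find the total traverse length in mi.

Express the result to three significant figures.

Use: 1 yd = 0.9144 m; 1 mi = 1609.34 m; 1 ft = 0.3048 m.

1.97 mi

9.00×10⁴ cm × 0.01 = 900 m
5820 ft × 0.3048 = 1773.94 m
450 yd × 0.9144 = 411.48 m
84.0 m (already m)
Total: 900 + 1773.94 + 411.48 + 84 = 3169.42 m
In mi: 3169.42 / 1609.34 = 1.96939 mi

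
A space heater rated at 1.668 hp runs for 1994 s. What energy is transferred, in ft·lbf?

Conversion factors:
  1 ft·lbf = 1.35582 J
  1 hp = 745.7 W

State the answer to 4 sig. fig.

1.668 hp × 745.7 → 1243.83 W
E = P × t = 1243.83 W × 1994 s = 2.4802×10⁶ J
2.4802×10⁶ J ÷ (1.35582 J/ft·lbf) = 1.8293×10⁶ ft·lbf

1.829×10⁶ ft·lbf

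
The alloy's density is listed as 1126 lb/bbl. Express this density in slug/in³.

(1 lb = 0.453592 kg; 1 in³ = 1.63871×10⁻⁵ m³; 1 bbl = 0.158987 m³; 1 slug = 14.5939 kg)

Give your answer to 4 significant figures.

1126 lb/bbl × 0.453592 kg/lb ÷ 0.158987 m³/bbl = 3212.49 kg/m³
3212.49 kg/m³ ÷ 14.5939 kg/slug × 1.63871×10⁻⁵ m³/in³ = 0.00360722 slug/in³

0.003607 slug/in³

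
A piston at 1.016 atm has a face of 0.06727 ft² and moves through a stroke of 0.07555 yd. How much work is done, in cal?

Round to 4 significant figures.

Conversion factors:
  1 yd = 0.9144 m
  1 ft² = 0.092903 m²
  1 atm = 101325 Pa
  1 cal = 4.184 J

10.62 cal

1.016 atm → 102946 Pa
0.06727 ft² → 0.00624958 m²
F = P × A = 102946 × 0.00624958 = 643.369 N
0.07555 yd → 0.0690829 m
W = F × d = 643.369 × 0.0690829 = 44.4458 J
In cal: 44.4458 / 4.184 = 10.6228 cal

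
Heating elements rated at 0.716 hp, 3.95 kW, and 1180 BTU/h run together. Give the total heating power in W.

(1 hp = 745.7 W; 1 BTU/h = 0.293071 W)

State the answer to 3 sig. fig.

4830 W

0.716 hp × 745.7 → 533.921 W
3.95 kW × 1000 → 3950 W
1180 BTU/h × 0.293071 → 345.824 W
Total: 533.921 + 3950 + 345.824 = 4829.74 W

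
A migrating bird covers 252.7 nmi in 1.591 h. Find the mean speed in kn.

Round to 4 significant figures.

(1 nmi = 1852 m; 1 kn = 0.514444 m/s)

158.8 kn

252.7 nmi × 1852 → 468000 m
1.591 h × 3600 → 5727.6 s
v = d / t = 468000 m / 5727.6 s = 81.7096 m/s
81.7096 m/s ÷ (0.514444 m/s/kn) = 158.831 kn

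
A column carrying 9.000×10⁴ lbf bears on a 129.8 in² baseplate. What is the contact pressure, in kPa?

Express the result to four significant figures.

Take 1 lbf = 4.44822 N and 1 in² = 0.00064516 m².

9.000×10⁴ lbf × 4.44822 → 400340 N
129.8 in² × 0.00064516 → 0.0837418 m²
P = F / A = 400340 N / 0.0837418 m² = 4.78065×10⁶ Pa
4.78065×10⁶ Pa ÷ (1000 Pa/kPa) = 4780.65 kPa

4781 kPa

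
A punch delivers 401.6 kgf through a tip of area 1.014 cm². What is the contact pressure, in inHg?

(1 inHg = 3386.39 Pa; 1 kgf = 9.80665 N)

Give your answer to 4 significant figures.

1.147×10⁴ inHg

401.6 kgf × 9.80665 = 3938.35 N
1.014 cm² × 0.0001 = 1.014×10⁻⁴ m²
P = F / A = 3938.35 N / 1.014×10⁻⁴ m² = 3.88397×10⁷ Pa
3.88397×10⁷ Pa ÷ (3386.39 Pa/inHg) = 11469.4 inHg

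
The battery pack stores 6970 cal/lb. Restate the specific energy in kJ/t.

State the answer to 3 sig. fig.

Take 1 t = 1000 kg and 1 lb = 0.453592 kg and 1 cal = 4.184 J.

6970 cal/lb × 4.184 J/cal ÷ 0.453592 kg/lb = 64292.3 J/kg
64292.3 J/kg ÷ 1000 J/kJ × 1000 kg/t = 64292.3 kJ/t

6.43×10⁴ kJ/t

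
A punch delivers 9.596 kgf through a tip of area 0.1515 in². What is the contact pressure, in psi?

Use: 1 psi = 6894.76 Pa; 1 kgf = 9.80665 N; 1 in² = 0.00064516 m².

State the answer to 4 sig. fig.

9.596 kgf × 9.80665 → 94.1046 N
0.1515 in² × 0.00064516 → 9.77417×10⁻⁵ m²
P = F / A = 94.1046 N / 9.77417×10⁻⁵ m² = 962789 Pa
962789 Pa ÷ (6894.76 Pa/psi) = 139.641 psi

139.6 psi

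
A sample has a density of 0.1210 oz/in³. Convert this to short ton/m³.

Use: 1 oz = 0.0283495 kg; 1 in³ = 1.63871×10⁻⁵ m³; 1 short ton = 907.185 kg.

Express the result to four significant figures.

0.2307 short ton/m³

0.1210 oz/in³ × 0.0283495 kg/oz ÷ 1.63871×10⁻⁵ m³/in³ = 209.329 kg/m³
209.329 kg/m³ ÷ 907.185 kg/short ton = 0.230746 short ton/m³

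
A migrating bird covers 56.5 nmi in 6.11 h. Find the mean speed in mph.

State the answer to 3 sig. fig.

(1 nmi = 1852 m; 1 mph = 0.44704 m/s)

10.6 mph

56.5 nmi × 1852 → 104638 m
6.11 h × 3600 → 21996 s
v = d / t = 104638 m / 21996 s = 4.75714 m/s
4.75714 m/s ÷ (0.44704 m/s/mph) = 10.6414 mph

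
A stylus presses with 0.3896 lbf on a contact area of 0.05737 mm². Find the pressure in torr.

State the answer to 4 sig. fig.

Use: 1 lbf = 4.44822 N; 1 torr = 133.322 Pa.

2.266×10⁵ torr

0.3896 lbf × 4.44822 = 1.73303 N
0.05737 mm² × 10⁻⁶ = 5.737×10⁻⁸ m²
P = F / A = 1.73303 N / 5.737×10⁻⁸ m² = 3.02079×10⁷ Pa
3.02079×10⁷ Pa ÷ (133.322 Pa/torr) = 226579 torr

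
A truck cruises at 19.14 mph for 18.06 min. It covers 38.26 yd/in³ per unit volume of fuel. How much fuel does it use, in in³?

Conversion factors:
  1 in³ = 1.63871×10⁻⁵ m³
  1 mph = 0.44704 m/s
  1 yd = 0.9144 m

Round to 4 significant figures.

19.14 mph → 8.55635 m/s
18.06 min → 1083.6 s
d = v × t = 8.55635 × 1083.6 = 9271.66 m
38.26 yd/in³ → 2.13491×10⁶ m/m³
V = d / (distance per unit fuel) = 9271.66 / 2.13491×10⁶ = 0.00434288 m³
In in³: 0.00434288 / 1.63871×10⁻⁵ = 265.018 in³

265.0 in³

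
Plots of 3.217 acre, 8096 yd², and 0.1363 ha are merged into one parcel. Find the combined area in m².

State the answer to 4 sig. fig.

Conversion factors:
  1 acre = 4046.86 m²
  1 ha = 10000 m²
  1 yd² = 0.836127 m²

3.217 acre × 4046.86 = 13018.7 m²
8096 yd² × 0.836127 = 6769.28 m²
0.1363 ha × 10000 = 1363 m²
Total: 13018.7 + 6769.28 + 1363 = 21151 m²

2.115×10⁴ m²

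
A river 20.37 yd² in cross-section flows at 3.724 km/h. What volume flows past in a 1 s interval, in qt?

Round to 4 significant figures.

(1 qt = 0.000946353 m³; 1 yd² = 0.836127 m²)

1.862×10⁴ qt

3.724 km/h × (1/3.6) = 1.03444 m/s
20.37 yd² × 0.836127 = 17.0319 m²
V = v × A × t = 1.03444 m/s × 17.0319 m² × 1 s = 17.6185 m³
17.6185 m³ ÷ (0.000946353 m³/qt) = 18617.3 qt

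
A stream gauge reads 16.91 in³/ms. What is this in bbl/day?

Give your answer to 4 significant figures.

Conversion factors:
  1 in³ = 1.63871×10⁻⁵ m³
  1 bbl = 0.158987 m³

16.91 in³/ms × 1.63871×10⁻⁵ m³/in³ ÷ 0.001 s/ms = 0.277106 m³/s
0.277106 m³/s ÷ 0.158987 m³/bbl × 86400 s/day = 150591 bbl/day

1.506×10⁵ bbl/day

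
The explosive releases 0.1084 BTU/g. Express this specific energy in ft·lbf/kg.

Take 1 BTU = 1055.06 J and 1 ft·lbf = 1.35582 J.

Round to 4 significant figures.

8.435×10⁴ ft·lbf/kg

0.1084 BTU/g × 1055.06 J/BTU ÷ 0.001 kg/g = 114369 J/kg
114369 J/kg ÷ 1.35582 J/ft·lbf = 84354.1 ft·lbf/kg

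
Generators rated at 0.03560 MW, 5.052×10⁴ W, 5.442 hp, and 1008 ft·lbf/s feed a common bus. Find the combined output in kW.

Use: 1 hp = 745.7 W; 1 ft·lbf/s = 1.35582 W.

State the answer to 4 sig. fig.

0.03560 MW × 1000000 = 35600 W
5.052×10⁴ W (already W)
5.442 hp × 745.7 = 4058.1 W
1008 ft·lbf/s × 1.35582 = 1366.67 W
Sum: 35600 + 50520 + 4058.1 + 1366.67 = 91544.8 W
In kW: 91544.8 / 1000 = 91.5448 kW

91.54 kW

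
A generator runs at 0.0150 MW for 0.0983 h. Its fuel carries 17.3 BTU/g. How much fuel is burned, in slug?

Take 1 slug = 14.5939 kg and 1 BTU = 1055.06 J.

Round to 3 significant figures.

0.0150 MW → 15000 W
0.0983 h → 353.88 s
E = P × t = 15000 × 353.88 = 5.3082×10⁶ J
17.3 BTU/g → 1.82525×10⁷ J/kg
m = E / e_s = 5.3082×10⁶ / 1.82525×10⁷ = 0.29082 kg
In slug: 0.29082 / 14.5939 = 0.0199275 slug

0.0199 slug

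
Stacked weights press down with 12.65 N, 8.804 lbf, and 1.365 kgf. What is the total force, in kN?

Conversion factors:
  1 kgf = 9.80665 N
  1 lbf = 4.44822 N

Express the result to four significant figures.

0.06520 kN

12.65 N (already N)
8.804 lbf × 4.44822 = 39.1621 N
1.365 kgf × 9.80665 = 13.3861 N
Sum: 12.65 + 39.1621 + 13.3861 = 65.1982 N
In kN: 65.1982 / 1000 = 0.0651982 kN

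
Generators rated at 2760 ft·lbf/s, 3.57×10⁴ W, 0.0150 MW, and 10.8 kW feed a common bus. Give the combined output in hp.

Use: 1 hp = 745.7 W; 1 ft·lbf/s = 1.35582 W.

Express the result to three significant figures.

87.5 hp

2760 ft·lbf/s × 1.35582 → 3742.06 W
3.57×10⁴ W (already W)
0.0150 MW × 1000000 → 15000 W
10.8 kW × 1000 → 10800 W
Sum: 3742.06 + 35700 + 15000 + 10800 = 65242.1 W
In hp: 65242.1 / 745.7 = 87.4911 hp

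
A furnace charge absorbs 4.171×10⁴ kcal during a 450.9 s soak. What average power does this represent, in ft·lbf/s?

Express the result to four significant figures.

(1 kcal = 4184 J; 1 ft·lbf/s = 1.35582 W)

2.855×10⁵ ft·lbf/s

4.171×10⁴ kcal × 4184 = 1.74515×10⁸ J
P = E / t = 1.74515×10⁸ J / 450.9 s = 387037 W
387037 W ÷ (1.35582 W/ft·lbf/s) = 285463 ft·lbf/s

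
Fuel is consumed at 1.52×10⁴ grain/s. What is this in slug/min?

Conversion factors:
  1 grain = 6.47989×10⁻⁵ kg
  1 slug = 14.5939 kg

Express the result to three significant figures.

4.05 slug/min

1.52×10⁴ grain/s × 6.47989×10⁻⁵ kg/grain = 0.984943 kg/s
0.984943 kg/s ÷ 14.5939 kg/slug × 60 s/min = 4.0494 slug/min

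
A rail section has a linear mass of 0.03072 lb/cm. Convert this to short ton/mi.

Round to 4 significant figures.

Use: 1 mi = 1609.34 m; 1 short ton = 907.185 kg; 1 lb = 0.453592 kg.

2.472 short ton/mi

0.03072 lb/cm × 0.453592 kg/lb ÷ 0.01 m/cm = 1.39343 kg/m
1.39343 kg/m ÷ 907.185 kg/short ton × 1609.34 m/mi = 2.47194 short ton/mi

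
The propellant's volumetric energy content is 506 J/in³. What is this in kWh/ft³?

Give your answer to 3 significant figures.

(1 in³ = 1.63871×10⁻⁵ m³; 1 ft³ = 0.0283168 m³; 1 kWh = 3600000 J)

506 J/in³ ÷ 1.63871×10⁻⁵ m³/in³ = 3.08779×10⁷ J/m³
3.08779×10⁷ J/m³ ÷ 3600000 J/kWh × 0.0283168 m³/ft³ = 0.242879 kWh/ft³

0.243 kWh/ft³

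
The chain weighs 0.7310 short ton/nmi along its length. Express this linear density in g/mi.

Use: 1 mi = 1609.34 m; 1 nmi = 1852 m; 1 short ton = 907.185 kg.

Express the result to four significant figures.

5.763×10⁵ g/mi

0.7310 short ton/nmi × 907.185 kg/short ton ÷ 1852 m/nmi = 0.358074 kg/m
0.358074 kg/m ÷ 0.001 kg/g × 1609.34 m/mi = 576263 g/mi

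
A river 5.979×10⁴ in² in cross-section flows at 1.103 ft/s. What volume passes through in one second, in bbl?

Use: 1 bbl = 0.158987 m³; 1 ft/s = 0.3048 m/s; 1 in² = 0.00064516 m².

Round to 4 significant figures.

81.57 bbl

1.103 ft/s × 0.3048 = 0.336194 m/s
5.979×10⁴ in² × 0.00064516 = 38.5741 m²
V = v × A × t = 0.336194 m/s × 38.5741 m² × 1 s = 12.9684 m³
12.9684 m³ ÷ (0.158987 m³/bbl) = 81.5689 bbl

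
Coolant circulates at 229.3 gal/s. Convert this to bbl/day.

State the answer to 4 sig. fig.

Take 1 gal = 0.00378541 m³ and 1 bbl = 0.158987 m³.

4.717×10⁵ bbl/day

229.3 gal/s × 0.00378541 m³/gal = 0.867995 m³/s
0.867995 m³/s ÷ 0.158987 m³/bbl × 86400 s/day = 471704 bbl/day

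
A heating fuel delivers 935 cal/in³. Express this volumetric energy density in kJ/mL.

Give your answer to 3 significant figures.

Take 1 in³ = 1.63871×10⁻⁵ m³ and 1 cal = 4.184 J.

935 cal/in³ × 4.184 J/cal ÷ 1.63871×10⁻⁵ m³/in³ = 2.38727×10⁸ J/m³
2.38727×10⁸ J/m³ ÷ 1000 J/kJ × 10⁻⁶ m³/mL = 0.238727 kJ/mL

0.239 kJ/mL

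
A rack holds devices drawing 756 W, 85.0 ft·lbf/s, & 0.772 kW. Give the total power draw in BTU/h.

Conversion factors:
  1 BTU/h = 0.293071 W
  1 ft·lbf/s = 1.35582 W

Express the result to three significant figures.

5610 BTU/h

756 W (already W)
85.0 ft·lbf/s × 1.35582 → 115.245 W
0.772 kW × 1000 → 772 W
Combined: 756 + 115.245 + 772 = 1643.24 W
In BTU/h: 1643.24 / 0.293071 = 5606.97 BTU/h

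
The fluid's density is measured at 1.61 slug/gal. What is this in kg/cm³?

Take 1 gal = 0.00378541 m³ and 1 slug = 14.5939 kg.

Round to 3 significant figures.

0.00621 kg/cm³

1.61 slug/gal × 14.5939 kg/slug ÷ 0.00378541 m³/gal = 6207.04 kg/m³
6207.04 kg/m³ × 10⁻⁶ m³/cm³ = 0.00620704 kg/cm³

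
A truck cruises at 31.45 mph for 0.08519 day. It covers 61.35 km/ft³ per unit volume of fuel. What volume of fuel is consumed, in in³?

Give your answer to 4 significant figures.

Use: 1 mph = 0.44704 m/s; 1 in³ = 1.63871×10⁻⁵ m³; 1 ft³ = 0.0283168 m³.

31.45 mph → 14.0594 m/s
0.08519 day → 7360.42 s
d = v × t = 14.0594 × 7360.42 = 103483 m
61.35 km/ft³ → 2.16656×10⁶ m/m³
V = d / (distance per unit fuel) = 103483 / 2.16656×10⁶ = 0.0477637 m³
In in³: 0.0477637 / 1.63871×10⁻⁵ = 2914.71 in³

2915 in³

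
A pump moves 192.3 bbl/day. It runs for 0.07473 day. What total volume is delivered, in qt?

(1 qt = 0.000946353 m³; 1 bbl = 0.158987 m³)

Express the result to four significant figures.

2414 qt

192.3 bbl/day → 3.53856×10⁻⁴ m³/s
0.07473 day → 6456.67 s
V = Q × t = 3.53856×10⁻⁴ × 6456.67 = 2.28473 m³
In qt: 2.28473 / 0.000946353 = 2414.25 qt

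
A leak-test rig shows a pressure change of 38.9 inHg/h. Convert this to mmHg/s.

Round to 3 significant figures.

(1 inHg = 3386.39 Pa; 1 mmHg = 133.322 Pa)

0.274 mmHg/s

38.9 inHg/h × 3386.39 Pa/inHg ÷ 3600 s/h = 36.5918 Pa/s
36.5918 Pa/s ÷ 133.322 Pa/mmHg = 0.274462 mmHg/s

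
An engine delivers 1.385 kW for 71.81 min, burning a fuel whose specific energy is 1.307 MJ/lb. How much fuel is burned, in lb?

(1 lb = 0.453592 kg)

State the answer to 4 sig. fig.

1.385 kW → 1385 W
71.81 min → 4308.6 s
E = P × t = 1385 × 4308.6 = 5.96741×10⁶ J
1.307 MJ/lb → 2.88144×10⁶ J/kg
m = E / e_s = 5.96741×10⁶ / 2.88144×10⁶ = 2.07098 kg
In lb: 2.07098 / 0.453592 = 4.56573 lb

4.566 lb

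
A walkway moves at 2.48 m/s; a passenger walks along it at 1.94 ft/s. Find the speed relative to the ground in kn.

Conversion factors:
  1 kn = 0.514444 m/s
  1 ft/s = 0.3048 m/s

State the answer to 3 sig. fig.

5.97 kn

2.48 m/s (already m/s)
1.94 ft/s × 0.3048 → 0.591312 m/s
Combined: 2.48 + 0.591312 = 3.07131 m/s
In kn: 3.07131 / 0.514444 = 5.97015 kn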